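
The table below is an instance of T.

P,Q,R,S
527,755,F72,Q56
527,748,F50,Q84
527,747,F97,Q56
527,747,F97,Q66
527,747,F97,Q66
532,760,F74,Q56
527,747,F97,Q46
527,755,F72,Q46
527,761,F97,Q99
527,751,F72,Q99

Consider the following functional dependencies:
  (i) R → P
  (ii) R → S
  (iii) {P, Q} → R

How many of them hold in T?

(i) R → P: every LHS value maps to a single RHS value — holds.
(ii) R → S: R=F72: 3 rows → S takes values {Q56, Q46, Q99} — violation; R=F97: 5 rows → S takes values {Q56, Q66, Q46, Q99} — violation — fails.
(iii) {P, Q} → R: every LHS value maps to a single RHS value — holds.
2 of the 3 dependencies hold.

2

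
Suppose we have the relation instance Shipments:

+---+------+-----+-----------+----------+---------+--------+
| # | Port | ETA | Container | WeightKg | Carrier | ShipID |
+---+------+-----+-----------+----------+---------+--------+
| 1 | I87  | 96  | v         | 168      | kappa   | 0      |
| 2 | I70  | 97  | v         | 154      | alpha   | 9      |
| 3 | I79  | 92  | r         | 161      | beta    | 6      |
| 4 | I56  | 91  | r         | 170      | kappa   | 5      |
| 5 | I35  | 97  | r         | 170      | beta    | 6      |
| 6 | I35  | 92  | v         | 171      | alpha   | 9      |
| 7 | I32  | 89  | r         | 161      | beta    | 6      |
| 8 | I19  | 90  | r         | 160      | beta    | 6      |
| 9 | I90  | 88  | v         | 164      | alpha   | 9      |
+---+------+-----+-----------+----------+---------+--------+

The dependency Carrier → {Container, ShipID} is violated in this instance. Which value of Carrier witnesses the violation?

Carrier=kappa: rows 1, 4 → {Container,ShipID} takes values {(v, 0), (r, 5)} — violation
Carrier=alpha: rows 2, 6, 9 → {Container,ShipID} = (v, 9), (v, 9), (v, 9) ✓
Carrier=beta: rows 3, 5, 7, 8 → {Container,ShipID} = (r, 6), (r, 6), (r, 6), (r, 6) ✓
The only Carrier value with inconsistent RHS is Carrier=kappa.

kappa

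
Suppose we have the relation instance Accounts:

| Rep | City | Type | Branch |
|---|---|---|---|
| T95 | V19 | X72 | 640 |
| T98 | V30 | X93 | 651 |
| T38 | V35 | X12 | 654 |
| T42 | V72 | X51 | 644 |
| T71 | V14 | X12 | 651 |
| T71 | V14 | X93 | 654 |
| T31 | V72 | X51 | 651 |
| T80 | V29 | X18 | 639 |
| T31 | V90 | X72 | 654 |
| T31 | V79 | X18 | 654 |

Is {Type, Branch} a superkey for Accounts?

All 10 rows have distinct {Type, Branch} values, so {Type, Branch} → (all attributes) holds and {Type, Branch} is a superkey.

Yes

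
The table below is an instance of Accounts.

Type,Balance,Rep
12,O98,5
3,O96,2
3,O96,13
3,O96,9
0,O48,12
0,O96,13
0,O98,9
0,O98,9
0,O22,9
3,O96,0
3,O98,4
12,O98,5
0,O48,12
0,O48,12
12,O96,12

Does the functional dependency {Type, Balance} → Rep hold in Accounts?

No

(Type=12, Balance=O98): 2 rows → Rep = 5, 5 ✓
(Type=3, Balance=O96): 4 rows → Rep takes values {2, 13, 9, 0} — violation
(Type=0, Balance=O48): 3 rows → Rep = 12, 12, 12 ✓
(Type=0, Balance=O96): 1 row → Rep = 13 ✓
(Type=0, Balance=O98): 2 rows → Rep = 9, 9 ✓
(Type=0, Balance=O22): 1 row → Rep = 9 ✓
(Type=3, Balance=O98): 1 row → Rep = 4 ✓
(Type=12, Balance=O96): 1 row → Rep = 12 ✓
Two rows agree on {Type, Balance} but differ on Rep, so {Type, Balance} → Rep does not hold.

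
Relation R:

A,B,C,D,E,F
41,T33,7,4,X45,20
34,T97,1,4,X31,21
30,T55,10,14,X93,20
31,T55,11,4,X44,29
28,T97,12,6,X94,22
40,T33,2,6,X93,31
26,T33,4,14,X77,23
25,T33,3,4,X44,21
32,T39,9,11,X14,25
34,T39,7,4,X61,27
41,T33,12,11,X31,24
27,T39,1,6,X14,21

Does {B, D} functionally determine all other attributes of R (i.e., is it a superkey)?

No

Two distinct rows share (B=T33, D=4), so {B, D} does not determine every attribute — not a superkey.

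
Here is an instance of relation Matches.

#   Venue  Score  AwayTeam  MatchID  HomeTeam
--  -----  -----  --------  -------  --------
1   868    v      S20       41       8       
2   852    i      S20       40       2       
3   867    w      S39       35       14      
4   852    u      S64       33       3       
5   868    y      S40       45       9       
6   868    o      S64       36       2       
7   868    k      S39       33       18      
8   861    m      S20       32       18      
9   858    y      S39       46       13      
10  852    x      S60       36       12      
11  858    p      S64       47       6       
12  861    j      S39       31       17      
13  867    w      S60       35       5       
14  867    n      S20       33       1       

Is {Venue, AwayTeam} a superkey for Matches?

Yes

All 14 rows have distinct {Venue, AwayTeam} values, so {Venue, AwayTeam} → (all attributes) holds and {Venue, AwayTeam} is a superkey.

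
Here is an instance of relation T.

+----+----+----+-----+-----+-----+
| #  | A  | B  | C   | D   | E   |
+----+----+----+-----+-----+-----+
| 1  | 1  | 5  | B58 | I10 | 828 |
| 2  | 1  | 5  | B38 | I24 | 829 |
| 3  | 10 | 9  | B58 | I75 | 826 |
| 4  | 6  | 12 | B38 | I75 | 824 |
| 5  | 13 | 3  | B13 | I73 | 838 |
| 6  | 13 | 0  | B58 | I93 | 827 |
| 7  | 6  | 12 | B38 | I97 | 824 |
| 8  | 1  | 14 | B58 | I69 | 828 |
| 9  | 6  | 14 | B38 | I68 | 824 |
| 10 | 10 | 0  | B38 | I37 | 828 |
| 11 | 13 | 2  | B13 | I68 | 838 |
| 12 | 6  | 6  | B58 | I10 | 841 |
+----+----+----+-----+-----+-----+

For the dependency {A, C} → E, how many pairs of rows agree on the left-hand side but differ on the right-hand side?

(A=1, C=B58): all 2 rows agree on E — 0 pairs.
(A=6, C=B38): all 3 rows agree on E — 0 pairs.
(A=13, C=B13): all 2 rows agree on E — 0 pairs.

0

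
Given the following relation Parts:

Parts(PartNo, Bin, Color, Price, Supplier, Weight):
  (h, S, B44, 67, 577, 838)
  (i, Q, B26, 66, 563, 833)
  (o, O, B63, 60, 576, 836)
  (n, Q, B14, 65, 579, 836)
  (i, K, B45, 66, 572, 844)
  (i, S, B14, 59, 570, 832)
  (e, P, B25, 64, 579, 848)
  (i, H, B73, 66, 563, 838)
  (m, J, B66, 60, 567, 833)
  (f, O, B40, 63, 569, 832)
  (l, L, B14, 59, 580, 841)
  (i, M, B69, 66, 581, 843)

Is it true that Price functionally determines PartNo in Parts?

No

Price=67: 1 row → PartNo = h ✓
Price=66: 4 rows → PartNo = i, i, i, i ✓
Price=60: 2 rows → PartNo takes values {o, m} — violation
Price=65: 1 row → PartNo = n ✓
Price=59: 2 rows → PartNo takes values {i, l} — violation
Price=64: 1 row → PartNo = e ✓
Price=63: 1 row → PartNo = f ✓
Two rows agree on Price but differ on PartNo, so Price -> PartNo does not hold.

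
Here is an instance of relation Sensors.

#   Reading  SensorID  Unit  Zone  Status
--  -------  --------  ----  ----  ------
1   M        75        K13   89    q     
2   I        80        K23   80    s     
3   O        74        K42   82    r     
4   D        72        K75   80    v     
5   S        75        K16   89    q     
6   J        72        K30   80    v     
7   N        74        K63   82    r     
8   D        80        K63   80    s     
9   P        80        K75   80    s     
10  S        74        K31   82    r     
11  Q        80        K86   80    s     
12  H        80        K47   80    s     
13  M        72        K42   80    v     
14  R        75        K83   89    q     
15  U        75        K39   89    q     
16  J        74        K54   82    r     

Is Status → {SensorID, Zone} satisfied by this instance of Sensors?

Yes

Status=q: rows 1, 5, 14, 15 → {SensorID,Zone} = (75, 89), (75, 89), (75, 89), (75, 89) ✓
Status=s: rows 2, 8, 9, 11, 12 → {SensorID,Zone} = (80, 80), (80, 80), (80, 80), (80, 80), (80, 80) ✓
Status=r: rows 3, 7, 10, 16 → {SensorID,Zone} = (74, 82), (74, 82), (74, 82), (74, 82) ✓
Status=v: rows 4, 6, 13 → {SensorID,Zone} = (72, 80), (72, 80), (72, 80) ✓
Every Status value is associated with a single {SensorID, Zone} value, so Status → {SensorID, Zone} holds.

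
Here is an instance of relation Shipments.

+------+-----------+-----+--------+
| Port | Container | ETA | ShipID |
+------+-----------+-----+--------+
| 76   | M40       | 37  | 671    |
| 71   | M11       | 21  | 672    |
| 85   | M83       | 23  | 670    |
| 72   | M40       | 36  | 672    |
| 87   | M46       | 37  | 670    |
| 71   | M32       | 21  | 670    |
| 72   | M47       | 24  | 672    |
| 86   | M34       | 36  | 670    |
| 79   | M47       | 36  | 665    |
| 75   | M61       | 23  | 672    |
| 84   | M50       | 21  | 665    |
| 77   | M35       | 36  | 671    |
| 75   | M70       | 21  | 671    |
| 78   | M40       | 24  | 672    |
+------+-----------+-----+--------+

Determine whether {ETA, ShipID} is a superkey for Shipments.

Two distinct rows share (ETA=24, ShipID=672), so {ETA, ShipID} does not determine every attribute — not a superkey.

No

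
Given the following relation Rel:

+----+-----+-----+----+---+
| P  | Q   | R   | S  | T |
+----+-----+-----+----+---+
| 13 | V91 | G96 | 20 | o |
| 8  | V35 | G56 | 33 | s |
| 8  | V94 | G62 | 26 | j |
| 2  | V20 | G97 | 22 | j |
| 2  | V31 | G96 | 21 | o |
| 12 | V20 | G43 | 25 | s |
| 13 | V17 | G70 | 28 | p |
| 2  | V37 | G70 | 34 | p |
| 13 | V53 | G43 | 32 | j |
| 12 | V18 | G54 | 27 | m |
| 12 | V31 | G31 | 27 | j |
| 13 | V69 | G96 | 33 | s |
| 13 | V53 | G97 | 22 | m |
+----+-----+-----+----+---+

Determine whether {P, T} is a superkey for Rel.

All 13 rows have distinct {P, T} values, so {P, T} → (all attributes) holds and {P, T} is a superkey.

Yes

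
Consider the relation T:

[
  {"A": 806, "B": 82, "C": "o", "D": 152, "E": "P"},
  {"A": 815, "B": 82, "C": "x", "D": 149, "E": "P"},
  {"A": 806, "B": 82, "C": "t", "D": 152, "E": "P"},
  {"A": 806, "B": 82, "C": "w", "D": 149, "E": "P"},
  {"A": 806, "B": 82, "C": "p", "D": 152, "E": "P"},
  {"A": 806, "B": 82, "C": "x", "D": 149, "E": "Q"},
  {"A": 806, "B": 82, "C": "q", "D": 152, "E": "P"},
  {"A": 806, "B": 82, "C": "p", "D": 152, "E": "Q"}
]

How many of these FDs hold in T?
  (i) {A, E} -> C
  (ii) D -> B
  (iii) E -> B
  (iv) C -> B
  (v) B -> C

3

(i) {A, E} -> C: (A=806, E=P): 5 rows → C takes values {o, t, w, p, q} — violation; (A=806, E=Q): 2 rows → C takes values {x, p} — violation — fails.
(ii) D -> B: every LHS value maps to a single RHS value — holds.
(iii) E -> B: every LHS value maps to a single RHS value — holds.
(iv) C -> B: every LHS value maps to a single RHS value — holds.
(v) B -> C: B=82: 8 rows → C takes values {o, x, t, w, p, q} — violation — fails.
3 of the 5 dependencies hold.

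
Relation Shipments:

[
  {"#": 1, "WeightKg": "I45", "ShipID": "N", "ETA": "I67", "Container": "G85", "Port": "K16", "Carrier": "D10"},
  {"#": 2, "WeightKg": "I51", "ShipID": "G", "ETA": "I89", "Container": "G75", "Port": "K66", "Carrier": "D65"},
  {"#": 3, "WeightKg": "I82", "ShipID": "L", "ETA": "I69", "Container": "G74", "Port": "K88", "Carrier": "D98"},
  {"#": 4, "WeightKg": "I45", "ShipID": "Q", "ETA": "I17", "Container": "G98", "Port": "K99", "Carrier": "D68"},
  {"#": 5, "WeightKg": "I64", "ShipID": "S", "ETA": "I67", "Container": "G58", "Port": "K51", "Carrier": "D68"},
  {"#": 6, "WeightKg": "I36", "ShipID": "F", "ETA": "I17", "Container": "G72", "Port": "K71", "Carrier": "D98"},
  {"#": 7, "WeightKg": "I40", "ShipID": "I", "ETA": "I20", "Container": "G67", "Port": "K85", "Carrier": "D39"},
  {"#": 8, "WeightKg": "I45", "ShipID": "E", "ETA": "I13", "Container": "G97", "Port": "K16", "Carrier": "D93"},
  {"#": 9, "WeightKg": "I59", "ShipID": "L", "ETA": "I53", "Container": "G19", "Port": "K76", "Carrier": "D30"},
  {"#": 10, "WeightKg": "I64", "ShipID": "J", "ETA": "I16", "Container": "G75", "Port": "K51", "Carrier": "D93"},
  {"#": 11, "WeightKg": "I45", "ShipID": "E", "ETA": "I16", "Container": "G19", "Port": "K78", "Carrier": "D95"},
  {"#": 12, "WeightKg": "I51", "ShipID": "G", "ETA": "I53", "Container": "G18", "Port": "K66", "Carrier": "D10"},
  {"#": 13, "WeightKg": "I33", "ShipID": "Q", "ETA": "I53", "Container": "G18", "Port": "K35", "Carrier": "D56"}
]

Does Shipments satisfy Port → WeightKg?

Yes

Port=K16: rows 1, 8 → WeightKg = I45, I45 ✓
Port=K66: rows 2, 12 → WeightKg = I51, I51 ✓
Port=K88: row 3 → WeightKg = I82 ✓
Port=K99: row 4 → WeightKg = I45 ✓
Port=K51: rows 5, 10 → WeightKg = I64, I64 ✓
Port=K71: row 6 → WeightKg = I36 ✓
Port=K85: row 7 → WeightKg = I40 ✓
Port=K76: row 9 → WeightKg = I59 ✓
Port=K78: row 11 → WeightKg = I45 ✓
Port=K35: row 13 → WeightKg = I33 ✓
Every Port value is associated with a single WeightKg value, so Port → WeightKg holds.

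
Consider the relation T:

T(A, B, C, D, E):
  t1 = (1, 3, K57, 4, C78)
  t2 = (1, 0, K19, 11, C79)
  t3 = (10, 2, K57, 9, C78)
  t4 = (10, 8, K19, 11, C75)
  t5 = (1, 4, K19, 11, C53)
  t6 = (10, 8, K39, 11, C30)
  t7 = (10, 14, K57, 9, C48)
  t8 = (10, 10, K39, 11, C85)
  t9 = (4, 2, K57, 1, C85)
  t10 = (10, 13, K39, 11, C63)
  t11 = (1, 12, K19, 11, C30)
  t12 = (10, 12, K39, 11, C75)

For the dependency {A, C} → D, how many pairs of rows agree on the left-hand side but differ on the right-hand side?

(A=1, C=K19): all 3 rows agree on D — 0 pairs.
(A=10, C=K57): all 2 rows agree on D — 0 pairs.
(A=10, C=K39): all 4 rows agree on D — 0 pairs.

0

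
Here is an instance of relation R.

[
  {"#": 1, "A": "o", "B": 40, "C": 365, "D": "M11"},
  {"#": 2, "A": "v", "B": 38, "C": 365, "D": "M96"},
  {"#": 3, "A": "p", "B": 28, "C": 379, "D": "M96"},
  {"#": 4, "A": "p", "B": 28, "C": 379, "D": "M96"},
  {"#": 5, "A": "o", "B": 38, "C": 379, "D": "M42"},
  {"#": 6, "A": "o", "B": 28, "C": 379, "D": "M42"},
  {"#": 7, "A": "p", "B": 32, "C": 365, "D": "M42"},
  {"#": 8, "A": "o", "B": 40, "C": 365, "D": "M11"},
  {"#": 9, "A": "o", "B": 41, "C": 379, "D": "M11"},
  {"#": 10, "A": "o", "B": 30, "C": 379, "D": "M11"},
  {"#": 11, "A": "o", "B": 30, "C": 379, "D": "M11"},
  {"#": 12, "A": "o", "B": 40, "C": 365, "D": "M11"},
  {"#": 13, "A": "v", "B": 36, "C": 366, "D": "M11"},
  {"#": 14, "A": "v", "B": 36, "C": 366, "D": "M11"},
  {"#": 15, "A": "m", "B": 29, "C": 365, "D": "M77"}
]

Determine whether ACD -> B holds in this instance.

No

(A=o, C=365, D=M11): rows 1, 8, 12 → B = 40, 40, 40 ✓
(A=v, C=365, D=M96): row 2 → B = 38 ✓
(A=p, C=379, D=M96): rows 3, 4 → B = 28, 28 ✓
(A=o, C=379, D=M42): rows 5, 6 → B takes values {38, 28} — violation
(A=p, C=365, D=M42): row 7 → B = 32 ✓
(A=o, C=379, D=M11): rows 9, 10, 11 → B takes values {41, 30} — violation
(A=v, C=366, D=M11): rows 13, 14 → B = 36, 36 ✓
(A=m, C=365, D=M77): row 15 → B = 29 ✓
Two rows agree on ACD but differ on B, so ACD -> B does not hold.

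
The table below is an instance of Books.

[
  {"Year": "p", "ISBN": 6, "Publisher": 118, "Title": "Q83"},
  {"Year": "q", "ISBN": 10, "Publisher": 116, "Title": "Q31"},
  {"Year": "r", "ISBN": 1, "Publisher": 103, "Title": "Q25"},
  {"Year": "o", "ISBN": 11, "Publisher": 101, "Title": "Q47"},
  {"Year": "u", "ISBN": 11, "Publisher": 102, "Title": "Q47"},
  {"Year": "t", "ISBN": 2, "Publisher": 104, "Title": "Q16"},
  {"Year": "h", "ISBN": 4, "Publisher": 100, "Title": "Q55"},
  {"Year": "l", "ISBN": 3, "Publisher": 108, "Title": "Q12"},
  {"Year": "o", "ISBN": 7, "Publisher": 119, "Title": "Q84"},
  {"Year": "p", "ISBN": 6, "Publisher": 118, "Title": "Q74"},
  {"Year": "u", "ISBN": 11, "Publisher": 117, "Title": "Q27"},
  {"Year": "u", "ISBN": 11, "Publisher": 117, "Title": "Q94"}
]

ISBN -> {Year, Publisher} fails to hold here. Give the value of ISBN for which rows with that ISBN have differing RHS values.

11

ISBN=6: 2 rows → {Year,Publisher} = (p, 118), (p, 118) ✓
ISBN=10: 1 row → {Year,Publisher} = (q, 116) ✓
ISBN=1: 1 row → {Year,Publisher} = (r, 103) ✓
ISBN=11: 4 rows → {Year,Publisher} takes values {(o, 101), (u, 102), (u, 117)} — violation
ISBN=2: 1 row → {Year,Publisher} = (t, 104) ✓
ISBN=4: 1 row → {Year,Publisher} = (h, 100) ✓
ISBN=3: 1 row → {Year,Publisher} = (l, 108) ✓
ISBN=7: 1 row → {Year,Publisher} = (o, 119) ✓
The only ISBN value with inconsistent RHS is ISBN=11.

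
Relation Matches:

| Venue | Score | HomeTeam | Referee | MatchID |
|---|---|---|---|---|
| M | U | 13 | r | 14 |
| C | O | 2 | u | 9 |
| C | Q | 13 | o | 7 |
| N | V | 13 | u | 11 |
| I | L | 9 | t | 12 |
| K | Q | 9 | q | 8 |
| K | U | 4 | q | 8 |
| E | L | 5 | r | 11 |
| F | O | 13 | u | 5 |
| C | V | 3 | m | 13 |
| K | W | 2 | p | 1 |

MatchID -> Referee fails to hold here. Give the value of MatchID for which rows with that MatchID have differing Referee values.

11

MatchID=14: 1 row → Referee = r ✓
MatchID=9: 1 row → Referee = u ✓
MatchID=7: 1 row → Referee = o ✓
MatchID=11: 2 rows → Referee takes values {u, r} — violation
MatchID=12: 1 row → Referee = t ✓
MatchID=8: 2 rows → Referee = q, q ✓
MatchID=5: 1 row → Referee = u ✓
MatchID=13: 1 row → Referee = m ✓
MatchID=1: 1 row → Referee = p ✓
The only MatchID value with inconsistent Referee is MatchID=11.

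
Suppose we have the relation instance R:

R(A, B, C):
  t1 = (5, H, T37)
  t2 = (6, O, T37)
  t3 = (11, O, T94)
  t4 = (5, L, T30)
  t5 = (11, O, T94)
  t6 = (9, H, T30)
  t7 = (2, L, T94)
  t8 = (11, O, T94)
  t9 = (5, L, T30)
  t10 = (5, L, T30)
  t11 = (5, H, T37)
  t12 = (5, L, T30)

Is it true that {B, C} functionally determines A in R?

(B=H, C=T37): rows 1, 11 → A = 5, 5 ✓
(B=O, C=T37): row 2 → A = 6 ✓
(B=O, C=T94): rows 3, 5, 8 → A = 11, 11, 11 ✓
(B=L, C=T30): rows 4, 9, 10, 12 → A = 5, 5, 5, 5 ✓
(B=H, C=T30): row 6 → A = 9 ✓
(B=L, C=T94): row 7 → A = 2 ✓
Every {B, C} value is associated with a single A value, so {B, C} → A holds.

Yes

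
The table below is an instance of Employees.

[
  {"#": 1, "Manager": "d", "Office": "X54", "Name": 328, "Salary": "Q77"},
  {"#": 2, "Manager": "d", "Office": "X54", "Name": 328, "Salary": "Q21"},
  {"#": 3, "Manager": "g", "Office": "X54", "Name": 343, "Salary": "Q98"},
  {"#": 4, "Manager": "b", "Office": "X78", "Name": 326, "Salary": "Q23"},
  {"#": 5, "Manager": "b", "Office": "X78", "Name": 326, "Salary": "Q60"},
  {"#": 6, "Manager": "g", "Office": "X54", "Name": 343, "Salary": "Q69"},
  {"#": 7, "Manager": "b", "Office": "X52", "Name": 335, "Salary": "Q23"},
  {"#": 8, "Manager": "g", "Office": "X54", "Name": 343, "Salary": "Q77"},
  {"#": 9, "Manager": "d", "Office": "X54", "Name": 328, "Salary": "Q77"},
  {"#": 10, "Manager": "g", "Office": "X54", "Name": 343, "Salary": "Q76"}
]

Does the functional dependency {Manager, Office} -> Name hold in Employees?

(Manager=d, Office=X54): rows 1, 2, 9 → Name = 328, 328, 328 ✓
(Manager=g, Office=X54): rows 3, 6, 8, 10 → Name = 343, 343, 343, 343 ✓
(Manager=b, Office=X78): rows 4, 5 → Name = 326, 326 ✓
(Manager=b, Office=X52): row 7 → Name = 335 ✓
Every {Manager, Office} value is associated with a single Name value, so {Manager, Office} -> Name holds.

Yes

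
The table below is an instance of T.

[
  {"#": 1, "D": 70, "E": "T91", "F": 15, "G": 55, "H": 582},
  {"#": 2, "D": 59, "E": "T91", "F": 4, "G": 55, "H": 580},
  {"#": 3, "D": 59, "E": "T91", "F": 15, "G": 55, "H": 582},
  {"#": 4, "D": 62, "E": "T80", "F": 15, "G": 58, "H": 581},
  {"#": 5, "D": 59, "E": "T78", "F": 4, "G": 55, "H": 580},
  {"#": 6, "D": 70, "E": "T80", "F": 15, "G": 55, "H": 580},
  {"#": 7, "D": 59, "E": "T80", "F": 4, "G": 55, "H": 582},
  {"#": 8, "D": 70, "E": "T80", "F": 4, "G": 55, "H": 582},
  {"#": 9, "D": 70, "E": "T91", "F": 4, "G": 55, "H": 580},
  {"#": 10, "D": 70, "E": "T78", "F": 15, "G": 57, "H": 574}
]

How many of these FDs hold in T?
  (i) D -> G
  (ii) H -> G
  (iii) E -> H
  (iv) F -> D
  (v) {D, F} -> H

1

(i) D -> G: D=70: rows 1, 6, 8, 9, 10 → G takes values {55, 57} — violation — fails.
(ii) H -> G: every LHS value maps to a single RHS value — holds.
(iii) E -> H: E=T91: rows 1, 2, 3, 9 → H takes values {582, 580} — violation; E=T80: rows 4, 6, 7, 8 → H takes values {581, 580, 582} — violation; E=T78: rows 5, 10 → H takes values {580, 574} — violation — fails.
(iv) F -> D: F=15: rows 1, 3, 4, 6, 10 → D takes values {70, 59, 62} — violation; F=4: rows 2, 5, 7, 8, 9 → D takes values {59, 70} — violation — fails.
(v) {D, F} -> H: (D=70, F=15): rows 1, 6, 10 → H takes values {582, 580, 574} — violation; (D=59, F=4): rows 2, 5, 7 → H takes values {580, 582} — violation; (D=70, F=4): rows 8, 9 → H takes values {582, 580} — violation — fails.
1 of the 5 dependencies holds.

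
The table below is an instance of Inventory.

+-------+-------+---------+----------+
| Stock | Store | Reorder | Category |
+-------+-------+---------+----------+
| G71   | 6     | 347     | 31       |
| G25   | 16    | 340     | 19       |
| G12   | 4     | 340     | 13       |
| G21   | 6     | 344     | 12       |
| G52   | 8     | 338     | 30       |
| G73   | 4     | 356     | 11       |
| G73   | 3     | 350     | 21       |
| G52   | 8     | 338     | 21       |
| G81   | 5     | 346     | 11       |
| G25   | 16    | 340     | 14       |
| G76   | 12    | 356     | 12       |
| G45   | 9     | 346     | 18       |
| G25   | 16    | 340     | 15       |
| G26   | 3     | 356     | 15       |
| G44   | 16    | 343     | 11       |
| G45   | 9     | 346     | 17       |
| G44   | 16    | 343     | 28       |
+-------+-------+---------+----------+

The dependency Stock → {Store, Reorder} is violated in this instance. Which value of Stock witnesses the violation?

Stock=G71: 1 row → {Store,Reorder} = (6, 347) ✓
Stock=G25: 3 rows → {Store,Reorder} = (16, 340), (16, 340), (16, 340) ✓
Stock=G12: 1 row → {Store,Reorder} = (4, 340) ✓
Stock=G21: 1 row → {Store,Reorder} = (6, 344) ✓
Stock=G52: 2 rows → {Store,Reorder} = (8, 338), (8, 338) ✓
Stock=G73: 2 rows → {Store,Reorder} takes values {(4, 356), (3, 350)} — violation
Stock=G81: 1 row → {Store,Reorder} = (5, 346) ✓
Stock=G76: 1 row → {Store,Reorder} = (12, 356) ✓
Stock=G45: 2 rows → {Store,Reorder} = (9, 346), (9, 346) ✓
Stock=G26: 1 row → {Store,Reorder} = (3, 356) ✓
Stock=G44: 2 rows → {Store,Reorder} = (16, 343), (16, 343) ✓
The only Stock value with inconsistent RHS is Stock=G73.

G73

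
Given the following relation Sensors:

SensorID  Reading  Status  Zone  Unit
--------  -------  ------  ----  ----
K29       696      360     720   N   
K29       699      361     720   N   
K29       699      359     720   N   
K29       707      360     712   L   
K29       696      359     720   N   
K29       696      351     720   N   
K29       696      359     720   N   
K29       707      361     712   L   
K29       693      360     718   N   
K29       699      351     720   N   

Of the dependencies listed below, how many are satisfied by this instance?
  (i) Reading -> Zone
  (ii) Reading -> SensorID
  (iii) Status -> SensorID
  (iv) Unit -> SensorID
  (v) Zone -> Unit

(i) Reading -> Zone: every LHS value maps to a single RHS value — holds.
(ii) Reading -> SensorID: every LHS value maps to a single RHS value — holds.
(iii) Status -> SensorID: every LHS value maps to a single RHS value — holds.
(iv) Unit -> SensorID: every LHS value maps to a single RHS value — holds.
(v) Zone -> Unit: every LHS value maps to a single RHS value — holds.
5 of the 5 dependencies hold.

5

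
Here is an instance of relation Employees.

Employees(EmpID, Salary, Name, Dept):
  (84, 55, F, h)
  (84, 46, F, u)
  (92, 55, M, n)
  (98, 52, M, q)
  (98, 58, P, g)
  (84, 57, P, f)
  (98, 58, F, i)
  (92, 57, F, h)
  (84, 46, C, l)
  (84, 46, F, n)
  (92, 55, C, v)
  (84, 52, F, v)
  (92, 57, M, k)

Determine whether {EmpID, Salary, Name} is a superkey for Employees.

Two distinct rows share (EmpID=84, Salary=46, Name=F), so {EmpID, Salary, Name} does not determine every attribute — not a superkey.

No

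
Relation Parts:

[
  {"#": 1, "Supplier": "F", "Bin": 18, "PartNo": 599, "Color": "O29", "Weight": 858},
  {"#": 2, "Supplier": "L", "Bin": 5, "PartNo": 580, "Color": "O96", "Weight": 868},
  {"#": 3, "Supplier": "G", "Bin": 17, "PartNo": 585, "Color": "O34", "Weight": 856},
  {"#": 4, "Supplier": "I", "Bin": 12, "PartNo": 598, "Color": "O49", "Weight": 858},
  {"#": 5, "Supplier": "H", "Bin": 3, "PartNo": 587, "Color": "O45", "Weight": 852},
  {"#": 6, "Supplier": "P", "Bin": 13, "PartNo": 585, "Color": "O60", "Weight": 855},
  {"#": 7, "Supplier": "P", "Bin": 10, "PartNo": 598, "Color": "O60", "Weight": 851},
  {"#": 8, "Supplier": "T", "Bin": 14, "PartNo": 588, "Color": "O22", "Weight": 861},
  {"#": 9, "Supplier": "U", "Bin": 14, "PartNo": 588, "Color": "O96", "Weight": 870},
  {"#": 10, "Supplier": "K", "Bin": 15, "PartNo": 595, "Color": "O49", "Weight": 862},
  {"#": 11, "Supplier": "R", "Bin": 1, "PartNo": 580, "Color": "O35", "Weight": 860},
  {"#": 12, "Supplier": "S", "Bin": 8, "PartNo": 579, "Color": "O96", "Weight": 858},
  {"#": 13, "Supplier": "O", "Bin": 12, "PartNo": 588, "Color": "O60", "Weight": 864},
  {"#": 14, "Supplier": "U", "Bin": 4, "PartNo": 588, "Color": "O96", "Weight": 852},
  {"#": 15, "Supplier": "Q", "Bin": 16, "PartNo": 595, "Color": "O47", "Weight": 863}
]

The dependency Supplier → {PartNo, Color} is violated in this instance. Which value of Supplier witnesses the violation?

Supplier=F: row 1 → {PartNo,Color} = (599, O29) ✓
Supplier=L: row 2 → {PartNo,Color} = (580, O96) ✓
Supplier=G: row 3 → {PartNo,Color} = (585, O34) ✓
Supplier=I: row 4 → {PartNo,Color} = (598, O49) ✓
Supplier=H: row 5 → {PartNo,Color} = (587, O45) ✓
Supplier=P: rows 6, 7 → {PartNo,Color} takes values {(585, O60), (598, O60)} — violation
Supplier=T: row 8 → {PartNo,Color} = (588, O22) ✓
Supplier=U: rows 9, 14 → {PartNo,Color} = (588, O96), (588, O96) ✓
Supplier=K: row 10 → {PartNo,Color} = (595, O49) ✓
Supplier=R: row 11 → {PartNo,Color} = (580, O35) ✓
Supplier=S: row 12 → {PartNo,Color} = (579, O96) ✓
Supplier=O: row 13 → {PartNo,Color} = (588, O60) ✓
Supplier=Q: row 15 → {PartNo,Color} = (595, O47) ✓
The only Supplier value with inconsistent RHS is Supplier=P.

P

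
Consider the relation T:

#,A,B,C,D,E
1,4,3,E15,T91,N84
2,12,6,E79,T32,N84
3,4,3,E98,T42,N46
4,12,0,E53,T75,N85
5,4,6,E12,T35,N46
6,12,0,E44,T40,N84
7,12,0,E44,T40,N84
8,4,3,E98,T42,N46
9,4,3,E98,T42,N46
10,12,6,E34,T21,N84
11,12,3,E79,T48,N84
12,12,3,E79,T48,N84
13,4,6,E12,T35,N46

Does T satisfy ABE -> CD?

(A=4, B=3, E=N84): row 1 → {C,D} = (E15, T91) ✓
(A=12, B=6, E=N84): rows 2, 10 → {C,D} takes values {(E79, T32), (E34, T21)} — violation
(A=4, B=3, E=N46): rows 3, 8, 9 → {C,D} = (E98, T42), (E98, T42), (E98, T42) ✓
(A=12, B=0, E=N85): row 4 → {C,D} = (E53, T75) ✓
(A=4, B=6, E=N46): rows 5, 13 → {C,D} = (E12, T35), (E12, T35) ✓
(A=12, B=0, E=N84): rows 6, 7 → {C,D} = (E44, T40), (E44, T40) ✓
(A=12, B=3, E=N84): rows 11, 12 → {C,D} = (E79, T48), (E79, T48) ✓
Two rows agree on ABE but differ on CD, so ABE -> CD does not hold.

No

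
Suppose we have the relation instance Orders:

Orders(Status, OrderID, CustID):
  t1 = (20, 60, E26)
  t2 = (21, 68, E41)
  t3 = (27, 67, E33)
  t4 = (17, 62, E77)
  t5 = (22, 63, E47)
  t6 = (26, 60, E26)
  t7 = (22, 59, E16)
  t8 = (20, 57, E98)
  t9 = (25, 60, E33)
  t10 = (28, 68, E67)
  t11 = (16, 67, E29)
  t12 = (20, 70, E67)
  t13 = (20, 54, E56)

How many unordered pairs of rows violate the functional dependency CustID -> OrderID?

2

CustID=E26: all 2 rows agree on OrderID — 0 pairs.
CustID=E33: violating pairs (3,9) — 1 pair.
CustID=E67: violating pairs (10,12) — 1 pair.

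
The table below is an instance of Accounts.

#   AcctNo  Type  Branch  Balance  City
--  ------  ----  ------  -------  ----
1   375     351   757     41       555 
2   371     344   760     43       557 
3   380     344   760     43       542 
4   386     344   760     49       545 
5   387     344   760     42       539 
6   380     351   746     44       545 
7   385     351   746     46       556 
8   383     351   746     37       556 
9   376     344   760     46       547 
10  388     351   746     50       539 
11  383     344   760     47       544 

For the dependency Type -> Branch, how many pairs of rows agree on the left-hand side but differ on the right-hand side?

Type=351: violating pairs (1,6), (1,7), (1,8), (1,10) — 4 pairs.
Type=344: all 6 rows agree on Branch — 0 pairs.

4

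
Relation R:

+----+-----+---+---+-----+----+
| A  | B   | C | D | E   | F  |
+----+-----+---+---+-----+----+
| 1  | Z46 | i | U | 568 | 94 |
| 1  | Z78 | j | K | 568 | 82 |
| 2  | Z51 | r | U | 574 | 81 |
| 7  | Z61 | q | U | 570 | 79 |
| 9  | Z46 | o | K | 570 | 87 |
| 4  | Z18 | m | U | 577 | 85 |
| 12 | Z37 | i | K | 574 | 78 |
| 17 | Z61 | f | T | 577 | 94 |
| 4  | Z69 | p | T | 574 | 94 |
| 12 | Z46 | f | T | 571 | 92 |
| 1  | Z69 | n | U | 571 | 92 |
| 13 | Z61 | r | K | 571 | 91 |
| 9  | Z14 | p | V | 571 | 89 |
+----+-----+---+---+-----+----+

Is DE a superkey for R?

Yes

All 13 rows have distinct DE values, so DE → (all attributes) holds and DE is a superkey.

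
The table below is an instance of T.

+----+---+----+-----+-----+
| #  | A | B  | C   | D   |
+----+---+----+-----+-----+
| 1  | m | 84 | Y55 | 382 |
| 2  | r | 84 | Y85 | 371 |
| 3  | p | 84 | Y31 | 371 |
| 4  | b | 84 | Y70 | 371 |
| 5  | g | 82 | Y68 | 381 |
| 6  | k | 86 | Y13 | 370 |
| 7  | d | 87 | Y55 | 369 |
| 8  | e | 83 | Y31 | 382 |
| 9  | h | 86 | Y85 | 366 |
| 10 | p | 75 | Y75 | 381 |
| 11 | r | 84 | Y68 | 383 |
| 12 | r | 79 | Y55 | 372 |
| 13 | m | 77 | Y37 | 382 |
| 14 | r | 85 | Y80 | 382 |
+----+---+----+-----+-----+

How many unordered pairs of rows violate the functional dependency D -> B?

7

D=382: violating pairs (1,8), (1,13), (1,14), (8,13), (8,14), (13,14) — 6 pairs.
D=371: all 3 rows agree on B — 0 pairs.
D=381: violating pairs (5,10) — 1 pair.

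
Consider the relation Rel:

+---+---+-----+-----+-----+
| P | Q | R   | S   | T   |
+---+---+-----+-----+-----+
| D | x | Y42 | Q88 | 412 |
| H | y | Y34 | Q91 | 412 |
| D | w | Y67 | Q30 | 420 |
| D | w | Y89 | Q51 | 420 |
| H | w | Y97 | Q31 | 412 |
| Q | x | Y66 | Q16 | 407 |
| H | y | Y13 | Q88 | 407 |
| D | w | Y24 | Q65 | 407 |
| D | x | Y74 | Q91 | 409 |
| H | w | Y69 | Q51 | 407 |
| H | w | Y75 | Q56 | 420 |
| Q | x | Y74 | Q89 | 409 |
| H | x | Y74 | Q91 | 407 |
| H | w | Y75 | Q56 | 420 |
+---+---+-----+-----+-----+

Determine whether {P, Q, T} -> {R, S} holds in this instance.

(P=D, Q=x, T=412): 1 row → {R,S} = (Y42, Q88) ✓
(P=H, Q=y, T=412): 1 row → {R,S} = (Y34, Q91) ✓
(P=D, Q=w, T=420): 2 rows → {R,S} takes values {(Y67, Q30), (Y89, Q51)} — violation
(P=H, Q=w, T=412): 1 row → {R,S} = (Y97, Q31) ✓
(P=Q, Q=x, T=407): 1 row → {R,S} = (Y66, Q16) ✓
(P=H, Q=y, T=407): 1 row → {R,S} = (Y13, Q88) ✓
(P=D, Q=w, T=407): 1 row → {R,S} = (Y24, Q65) ✓
(P=D, Q=x, T=409): 1 row → {R,S} = (Y74, Q91) ✓
(P=H, Q=w, T=407): 1 row → {R,S} = (Y69, Q51) ✓
(P=H, Q=w, T=420): 2 rows → {R,S} = (Y75, Q56), (Y75, Q56) ✓
(P=Q, Q=x, T=409): 1 row → {R,S} = (Y74, Q89) ✓
(P=H, Q=x, T=407): 1 row → {R,S} = (Y74, Q91) ✓
Two rows agree on {P, Q, T} but differ on {R, S}, so {P, Q, T} -> {R, S} does not hold.

No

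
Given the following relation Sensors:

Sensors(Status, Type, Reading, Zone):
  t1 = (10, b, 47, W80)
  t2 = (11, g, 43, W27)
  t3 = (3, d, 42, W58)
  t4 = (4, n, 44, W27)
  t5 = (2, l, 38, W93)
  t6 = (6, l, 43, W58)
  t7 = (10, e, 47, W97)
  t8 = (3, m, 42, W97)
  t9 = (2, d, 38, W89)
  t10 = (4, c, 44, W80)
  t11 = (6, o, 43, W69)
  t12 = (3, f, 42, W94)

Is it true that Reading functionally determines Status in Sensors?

No

Reading=47: rows 1, 7 → Status = 10, 10 ✓
Reading=43: rows 2, 6, 11 → Status takes values {11, 6} — violation
Reading=42: rows 3, 8, 12 → Status = 3, 3, 3 ✓
Reading=44: rows 4, 10 → Status = 4, 4 ✓
Reading=38: rows 5, 9 → Status = 2, 2 ✓
Two rows agree on Reading but differ on Status, so Reading -> Status does not hold.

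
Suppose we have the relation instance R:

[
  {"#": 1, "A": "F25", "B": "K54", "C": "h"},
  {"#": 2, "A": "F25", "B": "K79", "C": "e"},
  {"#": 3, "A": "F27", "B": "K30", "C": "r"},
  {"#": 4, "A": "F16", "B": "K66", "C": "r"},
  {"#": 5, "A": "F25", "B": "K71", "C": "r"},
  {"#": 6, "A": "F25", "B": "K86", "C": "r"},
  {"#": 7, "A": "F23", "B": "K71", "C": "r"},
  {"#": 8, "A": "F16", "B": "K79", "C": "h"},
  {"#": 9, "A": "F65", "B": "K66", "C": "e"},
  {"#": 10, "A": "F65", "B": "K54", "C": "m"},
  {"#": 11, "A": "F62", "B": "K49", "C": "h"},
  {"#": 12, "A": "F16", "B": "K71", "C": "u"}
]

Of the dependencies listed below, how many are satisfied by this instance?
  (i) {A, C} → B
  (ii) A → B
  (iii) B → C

(i) {A, C} → B: (A=F25, C=r): rows 5, 6 → B takes values {K71, K86} — violation — fails.
(ii) A → B: A=F25: rows 1, 2, 5, 6 → B takes values {K54, K79, K71, K86} — violation; A=F16: rows 4, 8, 12 → B takes values {K66, K79, K71} — violation; A=F65: rows 9, 10 → B takes values {K66, K54} — violation — fails.
(iii) B → C: B=K54: rows 1, 10 → C takes values {h, m} — violation; B=K79: rows 2, 8 → C takes values {e, h} — violation; B=K66: rows 4, 9 → C takes values {r, e} — violation; B=K71: rows 5, 7, 12 → C takes values {r, u} — violation — fails.
None of the 3 dependencies hold.

0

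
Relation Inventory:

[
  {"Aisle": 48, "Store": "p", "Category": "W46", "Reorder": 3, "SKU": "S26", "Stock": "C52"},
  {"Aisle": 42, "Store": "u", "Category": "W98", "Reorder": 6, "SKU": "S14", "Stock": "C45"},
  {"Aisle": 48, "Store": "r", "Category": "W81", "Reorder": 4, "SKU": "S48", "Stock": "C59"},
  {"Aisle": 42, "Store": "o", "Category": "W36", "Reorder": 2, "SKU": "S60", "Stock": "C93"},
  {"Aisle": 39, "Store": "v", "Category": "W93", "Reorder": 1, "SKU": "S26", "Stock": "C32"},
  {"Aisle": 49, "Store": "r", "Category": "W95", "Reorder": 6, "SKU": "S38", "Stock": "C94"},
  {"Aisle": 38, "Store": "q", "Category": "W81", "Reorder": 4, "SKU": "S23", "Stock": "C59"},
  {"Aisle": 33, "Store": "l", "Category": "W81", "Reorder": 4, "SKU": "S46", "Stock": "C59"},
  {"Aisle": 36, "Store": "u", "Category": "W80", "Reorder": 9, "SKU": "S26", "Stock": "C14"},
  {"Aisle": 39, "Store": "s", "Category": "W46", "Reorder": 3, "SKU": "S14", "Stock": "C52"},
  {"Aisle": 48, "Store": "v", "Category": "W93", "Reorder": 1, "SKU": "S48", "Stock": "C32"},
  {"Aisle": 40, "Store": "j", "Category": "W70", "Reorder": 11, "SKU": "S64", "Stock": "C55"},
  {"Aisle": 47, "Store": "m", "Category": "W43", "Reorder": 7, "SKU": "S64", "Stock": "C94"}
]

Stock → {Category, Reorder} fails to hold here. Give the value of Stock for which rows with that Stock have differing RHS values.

C94

Stock=C52: 2 rows → {Category,Reorder} = (W46, 3), (W46, 3) ✓
Stock=C45: 1 row → {Category,Reorder} = (W98, 6) ✓
Stock=C59: 3 rows → {Category,Reorder} = (W81, 4), (W81, 4), (W81, 4) ✓
Stock=C93: 1 row → {Category,Reorder} = (W36, 2) ✓
Stock=C32: 2 rows → {Category,Reorder} = (W93, 1), (W93, 1) ✓
Stock=C94: 2 rows → {Category,Reorder} takes values {(W95, 6), (W43, 7)} — violation
Stock=C14: 1 row → {Category,Reorder} = (W80, 9) ✓
Stock=C55: 1 row → {Category,Reorder} = (W70, 11) ✓
The only Stock value with inconsistent RHS is Stock=C94.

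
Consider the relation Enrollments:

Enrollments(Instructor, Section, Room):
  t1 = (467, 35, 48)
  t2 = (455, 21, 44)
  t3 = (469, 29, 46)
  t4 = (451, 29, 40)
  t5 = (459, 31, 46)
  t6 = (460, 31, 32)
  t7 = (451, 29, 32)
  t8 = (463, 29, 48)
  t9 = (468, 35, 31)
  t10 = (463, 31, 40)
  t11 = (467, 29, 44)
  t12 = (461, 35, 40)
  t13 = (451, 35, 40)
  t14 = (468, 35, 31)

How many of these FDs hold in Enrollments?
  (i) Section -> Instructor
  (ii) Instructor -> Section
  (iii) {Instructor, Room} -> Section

0

(i) Section -> Instructor: Section=35: rows 1, 9, 12, 13, 14 → Instructor takes values {467, 468, 461, 451} — violation; Section=29: rows 3, 4, 7, 8, 11 → Instructor takes values {469, 451, 463, 467} — violation; Section=31: rows 5, 6, 10 → Instructor takes values {459, 460, 463} — violation — fails.
(ii) Instructor -> Section: Instructor=467: rows 1, 11 → Section takes values {35, 29} — violation; Instructor=451: rows 4, 7, 13 → Section takes values {29, 35} — violation; Instructor=463: rows 8, 10 → Section takes values {29, 31} — violation — fails.
(iii) {Instructor, Room} -> Section: (Instructor=451, Room=40): rows 4, 13 → Section takes values {29, 35} — violation — fails.
None of the 3 dependencies hold.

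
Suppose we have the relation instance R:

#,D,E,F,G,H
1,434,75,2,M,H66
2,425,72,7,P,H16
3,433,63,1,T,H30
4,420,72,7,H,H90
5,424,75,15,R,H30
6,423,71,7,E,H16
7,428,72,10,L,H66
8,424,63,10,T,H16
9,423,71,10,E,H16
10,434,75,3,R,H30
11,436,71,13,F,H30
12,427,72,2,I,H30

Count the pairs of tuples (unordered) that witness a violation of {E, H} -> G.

(E=75, H=H30): all 2 rows agree on G — 0 pairs.
(E=71, H=H16): all 2 rows agree on G — 0 pairs.

0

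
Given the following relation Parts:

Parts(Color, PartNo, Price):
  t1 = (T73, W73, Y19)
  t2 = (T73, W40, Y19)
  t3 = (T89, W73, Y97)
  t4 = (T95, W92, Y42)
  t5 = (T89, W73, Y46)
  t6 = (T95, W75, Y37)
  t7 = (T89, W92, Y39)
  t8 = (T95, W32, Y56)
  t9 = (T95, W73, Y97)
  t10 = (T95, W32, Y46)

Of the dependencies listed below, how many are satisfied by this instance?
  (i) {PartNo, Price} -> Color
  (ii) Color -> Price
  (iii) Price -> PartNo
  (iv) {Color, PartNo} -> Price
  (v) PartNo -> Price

(i) {PartNo, Price} -> Color: (PartNo=W73, Price=Y97): rows 3, 9 → Color takes values {T89, T95} — violation — fails.
(ii) Color -> Price: Color=T89: rows 3, 5, 7 → Price takes values {Y97, Y46, Y39} — violation; Color=T95: rows 4, 6, 8, 9, 10 → Price takes values {Y42, Y37, Y56, Y97, Y46} — violation — fails.
(iii) Price -> PartNo: Price=Y19: rows 1, 2 → PartNo takes values {W73, W40} — violation; Price=Y46: rows 5, 10 → PartNo takes values {W73, W32} — violation — fails.
(iv) {Color, PartNo} -> Price: (Color=T89, PartNo=W73): rows 3, 5 → Price takes values {Y97, Y46} — violation; (Color=T95, PartNo=W32): rows 8, 10 → Price takes values {Y56, Y46} — violation — fails.
(v) PartNo -> Price: PartNo=W73: rows 1, 3, 5, 9 → Price takes values {Y19, Y97, Y46} — violation; PartNo=W92: rows 4, 7 → Price takes values {Y42, Y39} — violation; PartNo=W32: rows 8, 10 → Price takes values {Y56, Y46} — violation — fails.
None of the 5 dependencies hold.

0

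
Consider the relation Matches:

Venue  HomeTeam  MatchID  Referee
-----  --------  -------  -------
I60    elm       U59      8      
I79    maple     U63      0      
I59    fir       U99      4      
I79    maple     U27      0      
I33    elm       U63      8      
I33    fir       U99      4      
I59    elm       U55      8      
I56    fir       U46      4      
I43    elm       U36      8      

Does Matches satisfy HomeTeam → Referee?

Yes

HomeTeam=elm: 4 rows → Referee = 8, 8, 8, 8 ✓
HomeTeam=maple: 2 rows → Referee = 0, 0 ✓
HomeTeam=fir: 3 rows → Referee = 4, 4, 4 ✓
Every HomeTeam value is associated with a single Referee value, so HomeTeam → Referee holds.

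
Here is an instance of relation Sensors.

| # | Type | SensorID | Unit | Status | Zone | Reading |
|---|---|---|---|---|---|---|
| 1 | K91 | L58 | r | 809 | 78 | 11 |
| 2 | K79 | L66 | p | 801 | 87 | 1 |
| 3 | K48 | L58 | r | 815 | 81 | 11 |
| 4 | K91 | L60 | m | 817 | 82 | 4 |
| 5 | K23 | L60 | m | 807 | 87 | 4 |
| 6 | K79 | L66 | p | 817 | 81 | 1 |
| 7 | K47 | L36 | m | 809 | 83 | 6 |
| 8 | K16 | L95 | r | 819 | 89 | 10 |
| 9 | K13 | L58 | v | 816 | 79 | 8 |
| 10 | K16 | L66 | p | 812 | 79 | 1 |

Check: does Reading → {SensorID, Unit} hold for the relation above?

Reading=11: rows 1, 3 → {SensorID,Unit} = (L58, r), (L58, r) ✓
Reading=1: rows 2, 6, 10 → {SensorID,Unit} = (L66, p), (L66, p), (L66, p) ✓
Reading=4: rows 4, 5 → {SensorID,Unit} = (L60, m), (L60, m) ✓
Reading=6: row 7 → {SensorID,Unit} = (L36, m) ✓
Reading=10: row 8 → {SensorID,Unit} = (L95, r) ✓
Reading=8: row 9 → {SensorID,Unit} = (L58, v) ✓
Every Reading value is associated with a single {SensorID, Unit} value, so Reading → {SensorID, Unit} holds.

Yes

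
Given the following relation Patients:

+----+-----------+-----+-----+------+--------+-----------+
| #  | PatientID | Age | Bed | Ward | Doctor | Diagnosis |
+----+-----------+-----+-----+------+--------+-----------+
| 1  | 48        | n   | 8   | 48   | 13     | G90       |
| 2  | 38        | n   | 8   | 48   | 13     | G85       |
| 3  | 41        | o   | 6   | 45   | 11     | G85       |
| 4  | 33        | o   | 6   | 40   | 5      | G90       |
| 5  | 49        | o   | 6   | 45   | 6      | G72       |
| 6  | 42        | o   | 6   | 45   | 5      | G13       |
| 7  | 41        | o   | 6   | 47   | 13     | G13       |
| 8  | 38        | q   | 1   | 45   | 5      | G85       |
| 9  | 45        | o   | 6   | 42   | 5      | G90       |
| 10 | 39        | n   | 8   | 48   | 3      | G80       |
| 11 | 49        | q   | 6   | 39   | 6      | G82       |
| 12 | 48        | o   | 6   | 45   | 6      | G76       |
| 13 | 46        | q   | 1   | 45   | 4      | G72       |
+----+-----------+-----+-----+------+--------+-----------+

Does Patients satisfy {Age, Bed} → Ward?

(Age=n, Bed=8): rows 1, 2, 10 → Ward = 48, 48, 48 ✓
(Age=o, Bed=6): rows 3, 4, 5, 6, 7, 9, 12 → Ward takes values {45, 40, 47, 42} — violation
(Age=q, Bed=1): rows 8, 13 → Ward = 45, 45 ✓
(Age=q, Bed=6): row 11 → Ward = 39 ✓
Two rows agree on {Age, Bed} but differ on Ward, so {Age, Bed} → Ward does not hold.

No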